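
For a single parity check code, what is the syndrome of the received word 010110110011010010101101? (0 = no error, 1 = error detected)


Syndrome = XOR of all bits = 0 XOR 1 XOR 0 XOR 1 XOR 1 XOR 0 XOR 1 XOR 1 XOR 0 XOR 0 XOR 1 XOR 1 XOR 0 XOR 1 XOR 0 XOR 0 XOR 1 XOR 0 XOR 1 XOR 0 XOR 1 XOR 1 XOR 0 XOR 1 = 1

1


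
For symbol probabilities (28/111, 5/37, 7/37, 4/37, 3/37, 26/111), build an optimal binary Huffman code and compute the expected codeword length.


Huffman construction (repeatedly merge the two least-probable nodes; each merge adds 1 bit to every symbol beneath it): 3/37 + 4/37 = 7/37; 5/37 + 7/37 = 12/37; 7/37 + 26/111 = 47/111; 28/111 + 12/37 = 64/111; 47/111 + 64/111 = 1. Resulting codeword lengths (in the order the probabilities were given): (2, 3, 3, 3, 3, 2). L_avg = sum(p_i * l_i) = 28/111*2 + 5/37*3 + 7/37*3 + 4/37*3 + 3/37*3 + 26/111*2 = 93/37 = 2.5135

2.5135 bits


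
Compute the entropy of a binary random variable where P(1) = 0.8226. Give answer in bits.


H = -p*log2(p) - (1-p)*log2(1-p). -0.8226*log2(0.8226) = 0.231757; -0.1774*log2(0.1774) = 0.442599. H = 0.231757 + 0.442599 = 0.6744

0.6744 bits


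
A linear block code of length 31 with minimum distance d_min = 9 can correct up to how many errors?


Correction capability = floor((d-1)/2) = floor((9-1)/2) = 4

4 errors


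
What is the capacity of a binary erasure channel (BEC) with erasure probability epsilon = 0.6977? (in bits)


C = 1 - epsilon = 1 - 0.6977 = 0.3023

0.3023 bits


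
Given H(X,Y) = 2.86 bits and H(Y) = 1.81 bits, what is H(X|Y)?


H(X|Y) = H(X,Y) - H(Y) = 2.86 - 1.81 = 1.05

1.05 bits


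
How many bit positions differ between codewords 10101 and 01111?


Count differing positions: ^ ^ . ^ . = 3 differences

3


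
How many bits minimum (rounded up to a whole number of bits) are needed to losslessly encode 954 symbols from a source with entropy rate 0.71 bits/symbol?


Minimum bits >= n * H = 954 * 0.71 = 677.34, rounded up to a whole number of bits = 678

678 bits


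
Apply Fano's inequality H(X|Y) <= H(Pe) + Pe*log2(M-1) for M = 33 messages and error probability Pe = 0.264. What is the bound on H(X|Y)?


H(Pe) = -Pe*log2(Pe) - (1-Pe)*log2(1-Pe) = -0.264*log2(0.264) - 0.736*log2(0.736) = 0.507247 + 0.325476 = 0.8327. Pe*log2(M-1) = 0.264*log2(32) = 1.320000. Bound = H(Pe) + Pe*log2(M-1) = 0.507247 + 0.325476 + 1.320000 = 2.1527

2.1527 bits


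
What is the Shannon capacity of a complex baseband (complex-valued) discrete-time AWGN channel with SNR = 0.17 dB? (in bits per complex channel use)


SNR_linear = 10^(0.17/10) = 1.0399; C = log2(1 + SNR_linear) = log2(1 + 1.0399) = 1.0285

1.0285 bits/channel use


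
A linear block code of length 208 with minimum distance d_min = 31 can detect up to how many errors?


Detection capability = d_min - 1 = 31 - 1 = 30

30 errors


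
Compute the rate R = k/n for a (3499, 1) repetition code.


Rate = k/n = 1/3499

1/3499


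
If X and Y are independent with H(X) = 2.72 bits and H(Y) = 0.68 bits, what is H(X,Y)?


For independent variables, H(X,Y) = H(X) + H(Y) = 2.72 + 0.68 = 3.4

3.4 bits


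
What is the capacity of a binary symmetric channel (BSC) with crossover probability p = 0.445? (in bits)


H(p) = -p*log2(p) - (1-p)*log2(1-p) = -0.445*log2(0.445) - 0.555*log2(0.555) = 0.519815 + 0.471439 = 0.9913. C = 1 - H(p) = 1 - 0.9913 = 0.0087

0.0087 bits


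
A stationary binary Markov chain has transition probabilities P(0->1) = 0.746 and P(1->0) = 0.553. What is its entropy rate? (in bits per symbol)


Stationary distribution: pi_0 = p10/(p01+p10) = 0.4257, pi_1 = 0.5743. Entropy rate H' = pi_0*H(p01) + pi_1*H(p10) = 0.4257*0.8176 + 0.5743*0.9919 = 0.9177

0.9177 bits/symbol


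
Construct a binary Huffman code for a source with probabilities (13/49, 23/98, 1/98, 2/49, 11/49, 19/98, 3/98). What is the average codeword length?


Huffman construction (repeatedly merge the two least-probable nodes; each merge adds 1 bit to every symbol beneath it): 1/98 + 3/98 = 2/49; 2/49 + 2/49 = 4/49; 4/49 + 19/98 = 27/98; 11/49 + 23/98 = 45/98; 13/49 + 27/98 = 53/98; 45/98 + 53/98 = 1. Resulting codeword lengths (in the order the probabilities were given): (2, 2, 5, 4, 2, 3, 5). L_avg = sum(p_i * l_i) = 13/49*2 + 23/98*2 + 1/98*5 + 2/49*4 + 11/49*2 + 19/98*3 + 3/98*5 = 235/98 = 2.398

2.398 bits


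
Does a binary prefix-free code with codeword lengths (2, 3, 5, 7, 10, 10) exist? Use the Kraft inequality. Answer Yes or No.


Kraft sum = sum(2^(-l_i)) = 0.416, need <= 1. Result: satisfied (a binary prefix-free code with these lengths exists)

Yes


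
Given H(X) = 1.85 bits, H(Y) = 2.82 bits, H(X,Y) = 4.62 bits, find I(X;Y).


I(X;Y) = H(X) + H(Y) - H(X,Y) = 1.85 + 2.82 - 4.62 = 0.05

0.05 bits


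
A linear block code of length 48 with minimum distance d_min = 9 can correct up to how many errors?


Correction capability = floor((d-1)/2) = floor((9-1)/2) = 4

4 errors


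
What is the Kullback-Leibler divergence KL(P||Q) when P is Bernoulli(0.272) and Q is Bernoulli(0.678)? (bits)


KL = p*log2(p/q) + (1-p)*log2((1-p)/(1-q)) = 0.272*log2(0.272/0.678) + 0.728*log2(0.728/0.322) = 0.4984

0.4984 bits


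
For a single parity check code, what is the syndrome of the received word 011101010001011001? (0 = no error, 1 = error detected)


Syndrome = XOR of all bits = 0 XOR 1 XOR 1 XOR 1 XOR 0 XOR 1 XOR 0 XOR 1 XOR 0 XOR 0 XOR 0 XOR 1 XOR 0 XOR 1 XOR 1 XOR 0 XOR 0 XOR 1 = 1

1


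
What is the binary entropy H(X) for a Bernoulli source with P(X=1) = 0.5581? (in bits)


H = -p*log2(p) - (1-p)*log2(1-p). -0.5581*log2(0.5581) = 0.469588; -0.4419*log2(0.4419) = 0.520650. H = 0.469588 + 0.520650 = 0.9902

0.9902 bits


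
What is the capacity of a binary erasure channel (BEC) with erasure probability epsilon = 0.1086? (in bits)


C = 1 - epsilon = 1 - 0.1086 = 0.8914

0.8914 bits


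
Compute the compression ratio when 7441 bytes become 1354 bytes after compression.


Ratio = original / compressed = 7441 / 1354 = 5.4956

5.4956


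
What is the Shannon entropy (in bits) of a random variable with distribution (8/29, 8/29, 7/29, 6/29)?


H = -sum(p_i * log2(p_i)). Terms: -(8/29)*log2(8/29) = 0.512546; -(8/29)*log2(8/29) = 0.512546; -(7/29)*log2(7/29) = 0.494979; -(6/29)*log2(6/29) = 0.470280. H = 0.512546 + 0.512546 + 0.494979 + 0.470280 = 1.9904

1.9904 bits


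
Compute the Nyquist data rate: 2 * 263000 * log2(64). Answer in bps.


Rate = 2 * B * log2(M) = 2 * 263000 * 6.0 = 3156000.0

3156000.0 bps


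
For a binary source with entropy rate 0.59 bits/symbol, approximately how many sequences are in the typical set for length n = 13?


log2|A_typical| = nH = 13 * 0.59 = 7.67, so |A_typical| ~ 2^7.67 = 2.037e+02

2.037e+02


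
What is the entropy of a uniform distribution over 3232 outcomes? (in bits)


H = log2(n) = log2(3232) = 11.6582

11.6582 bits


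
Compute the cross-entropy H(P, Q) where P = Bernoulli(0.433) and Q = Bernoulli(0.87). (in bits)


H(P,Q) = -p*log2(q) - (1-p)*log2(1-q). -0.433*log2(0.87) = 0.086995; -0.567*log2(0.13) = 1.668917. H(P,Q) = 0.086995 + 1.668917 = 1.7559

1.7559 bits


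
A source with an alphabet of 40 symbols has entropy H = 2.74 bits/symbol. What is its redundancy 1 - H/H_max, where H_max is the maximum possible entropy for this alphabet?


H_max = log2(K) = log2(40) = 5.3219 bits/symbol. Redundancy = 1 - H/H_max = 1 - 2.74/5.3219 = 1 - 0.5149 = 0.4851

0.4851


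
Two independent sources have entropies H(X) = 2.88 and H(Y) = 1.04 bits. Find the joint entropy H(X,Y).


For independent variables, H(X,Y) = H(X) + H(Y) = 2.88 + 1.04 = 3.92

3.92 bits


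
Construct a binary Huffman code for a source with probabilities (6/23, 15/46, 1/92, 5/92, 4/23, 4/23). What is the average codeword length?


Huffman construction (repeatedly merge the two least-probable nodes; each merge adds 1 bit to every symbol beneath it): 1/92 + 5/92 = 3/46; 3/46 + 4/23 = 11/46; 4/23 + 11/46 = 19/46; 6/23 + 15/46 = 27/46; 19/46 + 27/46 = 1. Resulting codeword lengths (in the order the probabilities were given): (2, 2, 4, 4, 3, 2). L_avg = sum(p_i * l_i) = 6/23*2 + 15/46*2 + 1/92*4 + 5/92*4 + 4/23*3 + 4/23*2 = 53/23 = 2.3043

2.3043 bits


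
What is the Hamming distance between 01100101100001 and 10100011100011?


Count differing positions: ^ ^ . . . ^ ^ . . . . . ^ . = 5 differences

5


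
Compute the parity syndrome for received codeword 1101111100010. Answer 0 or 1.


Syndrome = XOR of all bits = 1 XOR 1 XOR 0 XOR 1 XOR 1 XOR 1 XOR 1 XOR 1 XOR 0 XOR 0 XOR 0 XOR 1 XOR 0 = 0

0


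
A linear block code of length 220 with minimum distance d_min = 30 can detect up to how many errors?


Detection capability = d_min - 1 = 30 - 1 = 29

29 errors


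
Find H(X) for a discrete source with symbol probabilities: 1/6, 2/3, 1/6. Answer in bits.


H = -sum(p_i * log2(p_i)). Terms: -(1/6)*log2(1/6) = 0.430827; -(2/3)*log2(2/3) = 0.389975; -(1/6)*log2(1/6) = 0.430827. H = 0.430827 + 0.389975 + 0.430827 = 1.2516

1.2516 bits


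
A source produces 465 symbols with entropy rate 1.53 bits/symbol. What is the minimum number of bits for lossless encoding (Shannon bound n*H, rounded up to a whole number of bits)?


Minimum bits >= n * H = 465 * 1.53 = 711.45, rounded up to a whole number of bits = 712

712 bits


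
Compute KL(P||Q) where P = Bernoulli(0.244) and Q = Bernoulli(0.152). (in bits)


KL = p*log2(p/q) + (1-p)*log2((1-p)/(1-q)) = 0.244*log2(0.244/0.152) + 0.756*log2(0.756/0.848) = 0.0414

0.0414 bits


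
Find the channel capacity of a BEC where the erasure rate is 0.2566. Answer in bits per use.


C = 1 - epsilon = 1 - 0.2566 = 0.7434

0.7434 bits


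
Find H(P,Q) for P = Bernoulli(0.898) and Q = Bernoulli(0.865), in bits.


H(P,Q) = -p*log2(q) - (1-p)*log2(1-q). -0.898*log2(0.865) = 0.187887; -0.102*log2(0.135) = 0.294675. H(P,Q) = 0.187887 + 0.294675 = 0.4826

0.4826 bits


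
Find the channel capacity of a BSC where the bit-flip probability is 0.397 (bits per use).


H(p) = -p*log2(p) - (1-p)*log2(1-p) = -0.397*log2(0.397) - 0.603*log2(0.603) = 0.529117 + 0.440051 = 0.9692. C = 1 - H(p) = 1 - 0.9692 = 0.0308

0.0308 bits


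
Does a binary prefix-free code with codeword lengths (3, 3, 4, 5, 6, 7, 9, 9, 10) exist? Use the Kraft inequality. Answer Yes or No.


Kraft sum = sum(2^(-l_i)) = 0.3721, need <= 1. Result: satisfied (a binary prefix-free code with these lengths exists)

Yes


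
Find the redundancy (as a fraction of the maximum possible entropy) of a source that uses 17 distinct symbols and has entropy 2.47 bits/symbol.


H_max = log2(K) = log2(17) = 4.0875 bits/symbol. Redundancy = 1 - H/H_max = 1 - 2.47/4.0875 = 1 - 0.6043 = 0.3957

0.3957


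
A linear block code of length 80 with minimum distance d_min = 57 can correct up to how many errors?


Correction capability = floor((d-1)/2) = floor((57-1)/2) = 28

28 errors


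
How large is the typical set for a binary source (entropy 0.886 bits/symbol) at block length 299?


log2|A_typical| = nH = 299 * 0.886 = 264.914, so |A_typical| ~ 2^264.914 = 5.585e+79

5.585e+79


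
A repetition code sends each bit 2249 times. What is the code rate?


Rate = k/n = 1/2249

1/2249


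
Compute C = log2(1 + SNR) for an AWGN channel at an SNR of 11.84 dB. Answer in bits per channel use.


SNR_linear = 10^(11.84/10) = 15.2757; C = log2(1 + SNR_linear) = log2(1 + 15.2757) = 4.0246

4.0246 bits/channel use


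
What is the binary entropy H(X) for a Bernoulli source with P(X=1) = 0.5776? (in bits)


H = -p*log2(p) - (1-p)*log2(1-p). -0.5776*log2(0.5776) = 0.457377; -0.4224*log2(0.4224) = 0.525178. H = 0.457377 + 0.525178 = 0.9826

0.9826 bits


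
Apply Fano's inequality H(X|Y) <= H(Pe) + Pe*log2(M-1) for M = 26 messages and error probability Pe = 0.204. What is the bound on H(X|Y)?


H(Pe) = -Pe*log2(Pe) - (1-Pe)*log2(1-Pe) = -0.204*log2(0.204) - 0.796*log2(0.796) = 0.467845 + 0.262011 = 0.7299. Pe*log2(M-1) = 0.204*log2(25) = 0.947347. Bound = H(Pe) + Pe*log2(M-1) = 0.467845 + 0.262011 + 0.947347 = 1.6772

1.6772 bits


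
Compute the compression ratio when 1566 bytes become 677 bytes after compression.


Ratio = original / compressed = 1566 / 677 = 2.3131

2.3131


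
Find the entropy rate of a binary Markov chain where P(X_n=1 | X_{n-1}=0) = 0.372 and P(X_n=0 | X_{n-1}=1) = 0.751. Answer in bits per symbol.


Stationary distribution: pi_0 = p10/(p01+p10) = 0.6687, pi_1 = 0.3313. Entropy rate H' = pi_0*H(p01) + pi_1*H(p10) = 0.6687*0.9522 + 0.3313*0.8097 = 0.905

0.905 bits/symbol


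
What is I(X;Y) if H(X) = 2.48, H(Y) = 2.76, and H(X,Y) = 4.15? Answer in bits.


I(X;Y) = H(X) + H(Y) - H(X,Y) = 2.48 + 2.76 - 4.15 = 1.09

1.09 bits


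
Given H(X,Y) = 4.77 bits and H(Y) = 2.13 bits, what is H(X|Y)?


H(X|Y) = H(X,Y) - H(Y) = 4.77 - 2.13 = 2.64

2.64 bits


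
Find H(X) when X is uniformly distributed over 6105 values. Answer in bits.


H = log2(n) = log2(6105) = 12.5758

12.5758 bits


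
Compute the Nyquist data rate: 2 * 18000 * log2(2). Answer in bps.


Rate = 2 * B * log2(M) = 2 * 18000 * 1.0 = 36000.0

36000.0 bps


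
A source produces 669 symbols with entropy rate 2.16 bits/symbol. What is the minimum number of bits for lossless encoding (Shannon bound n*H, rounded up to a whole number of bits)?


Minimum bits >= n * H = 669 * 2.16 = 1445.04, rounded up to a whole number of bits = 1446

1446 bits


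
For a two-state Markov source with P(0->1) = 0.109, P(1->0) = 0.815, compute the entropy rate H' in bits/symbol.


Stationary distribution: pi_0 = p10/(p01+p10) = 0.882, pi_1 = 0.118. Entropy rate H' = pi_0*H(p01) + pi_1*H(p10) = 0.882*0.4969 + 0.118*0.6909 = 0.5198

0.5198 bits/symbol


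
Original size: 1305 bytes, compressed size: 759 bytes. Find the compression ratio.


Ratio = original / compressed = 1305 / 759 = 1.7194

1.7194


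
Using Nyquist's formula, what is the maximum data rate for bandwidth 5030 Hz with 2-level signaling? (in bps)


Rate = 2 * B * log2(M) = 2 * 5030 * 1.0 = 10060.0

10060.0 bps


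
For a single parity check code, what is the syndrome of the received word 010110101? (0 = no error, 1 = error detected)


Syndrome = XOR of all bits = 0 XOR 1 XOR 0 XOR 1 XOR 1 XOR 0 XOR 1 XOR 0 XOR 1 = 1

1


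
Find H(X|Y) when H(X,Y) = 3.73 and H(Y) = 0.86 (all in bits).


H(X|Y) = H(X,Y) - H(Y) = 3.73 - 0.86 = 2.87

2.87 bits


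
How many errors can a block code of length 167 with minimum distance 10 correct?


Correction capability = floor((d-1)/2) = floor((10-1)/2) = 4

4 errors


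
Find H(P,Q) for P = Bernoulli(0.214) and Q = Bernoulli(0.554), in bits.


H(P,Q) = -p*log2(q) - (1-p)*log2(1-q). -0.214*log2(0.554) = 0.182337; -0.786*log2(0.446) = 0.915599. H(P,Q) = 0.182337 + 0.915599 = 1.0979

1.0979 bits


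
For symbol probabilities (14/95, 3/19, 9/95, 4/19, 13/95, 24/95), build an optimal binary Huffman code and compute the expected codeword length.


Huffman construction (repeatedly merge the two least-probable nodes; each merge adds 1 bit to every symbol beneath it): 9/95 + 13/95 = 22/95; 14/95 + 3/19 = 29/95; 4/19 + 22/95 = 42/95; 24/95 + 29/95 = 53/95; 42/95 + 53/95 = 1. Resulting codeword lengths (in the order the probabilities were given): (3, 3, 3, 2, 3, 2). L_avg = sum(p_i * l_i) = 14/95*3 + 3/19*3 + 9/95*3 + 4/19*2 + 13/95*3 + 24/95*2 = 241/95 = 2.5368

2.5368 bits


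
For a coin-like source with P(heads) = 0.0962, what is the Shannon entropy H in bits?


H = -p*log2(p) - (1-p)*log2(1-p). -0.0962*log2(0.0962) = 0.324946; -0.9038*log2(0.9038) = 0.131887. H = 0.324946 + 0.131887 = 0.4568

0.4568 bits


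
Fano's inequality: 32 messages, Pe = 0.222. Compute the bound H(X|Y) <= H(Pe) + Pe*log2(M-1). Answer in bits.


H(Pe) = -Pe*log2(Pe) - (1-Pe)*log2(1-Pe) = -0.222*log2(0.222) - 0.778*log2(0.778) = 0.482044 + 0.281759 = 0.7638. Pe*log2(M-1) = 0.222*log2(31) = 1.099832. Bound = H(Pe) + Pe*log2(M-1) = 0.482044 + 0.281759 + 1.099832 = 1.8636

1.8636 bits


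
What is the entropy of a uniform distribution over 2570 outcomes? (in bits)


H = log2(n) = log2(2570) = 11.3276

11.3276 bits


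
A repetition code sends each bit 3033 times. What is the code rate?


Rate = k/n = 1/3033

1/3033


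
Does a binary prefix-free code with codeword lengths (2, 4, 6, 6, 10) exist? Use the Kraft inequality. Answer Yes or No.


Kraft sum = sum(2^(-l_i)) = 0.3447, need <= 1. Result: satisfied (a binary prefix-free code with these lengths exists)

Yes


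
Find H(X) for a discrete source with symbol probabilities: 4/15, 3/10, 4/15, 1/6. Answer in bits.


H = -sum(p_i * log2(p_i)). Terms: -(4/15)*log2(4/15) = 0.508504; -(3/10)*log2(3/10) = 0.521090; -(4/15)*log2(4/15) = 0.508504; -(1/6)*log2(1/6) = 0.430827. H = 0.508504 + 0.521090 + 0.508504 + 0.430827 = 1.9689

1.9689 bits


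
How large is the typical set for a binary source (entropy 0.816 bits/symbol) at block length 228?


log2|A_typical| = nH = 228 * 0.816 = 186.048, so |A_typical| ~ 2^186.048 = 1.014e+56

1.014e+56


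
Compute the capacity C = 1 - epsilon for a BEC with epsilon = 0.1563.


C = 1 - epsilon = 1 - 0.1563 = 0.8437

0.8437 bits


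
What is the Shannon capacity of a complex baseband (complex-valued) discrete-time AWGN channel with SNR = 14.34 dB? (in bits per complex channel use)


SNR_linear = 10^(14.34/10) = 27.1644; C = log2(1 + SNR_linear) = log2(1 + 27.1644) = 4.8158

4.8158 bits/channel use


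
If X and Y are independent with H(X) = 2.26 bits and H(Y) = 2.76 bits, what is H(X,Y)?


For independent variables, H(X,Y) = H(X) + H(Y) = 2.26 + 2.76 = 5.02

5.02 bits


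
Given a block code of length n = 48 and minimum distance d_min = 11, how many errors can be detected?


Detection capability = d_min - 1 = 11 - 1 = 10

10 errors


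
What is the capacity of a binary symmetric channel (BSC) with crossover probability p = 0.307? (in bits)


H(p) = -p*log2(p) - (1-p)*log2(1-p) = -0.307*log2(0.307) - 0.693*log2(0.693) = 0.523033 + 0.366647 = 0.8897. C = 1 - H(p) = 1 - 0.8897 = 0.1103

0.1103 bits


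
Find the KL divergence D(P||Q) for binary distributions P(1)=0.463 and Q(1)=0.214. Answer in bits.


KL = p*log2(p/q) + (1-p)*log2((1-p)/(1-q)) = 0.463*log2(0.463/0.214) + 0.537*log2(0.537/0.786) = 0.2204

0.2204 bits


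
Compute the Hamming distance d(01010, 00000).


Count differing positions: . ^ . ^ . = 2 differences

2


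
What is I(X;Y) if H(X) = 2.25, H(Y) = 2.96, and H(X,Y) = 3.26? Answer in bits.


I(X;Y) = H(X) + H(Y) - H(X,Y) = 2.25 + 2.96 - 3.26 = 1.95

1.95 bits


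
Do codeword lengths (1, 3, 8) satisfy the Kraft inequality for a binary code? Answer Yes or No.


Kraft sum = sum(2^(-l_i)) = 0.6289, need <= 1. Result: satisfied (a binary prefix-free code with these lengths exists)

Yes


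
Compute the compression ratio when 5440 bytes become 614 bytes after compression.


Ratio = original / compressed = 5440 / 614 = 8.8599

8.8599


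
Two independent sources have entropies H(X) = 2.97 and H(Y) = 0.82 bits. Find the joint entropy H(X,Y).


For independent variables, H(X,Y) = H(X) + H(Y) = 2.97 + 0.82 = 3.79

3.79 bits


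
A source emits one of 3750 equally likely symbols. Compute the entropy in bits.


H = log2(n) = log2(3750) = 11.8727

11.8727 bits


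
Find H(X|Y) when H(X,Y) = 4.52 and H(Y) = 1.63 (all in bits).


H(X|Y) = H(X,Y) - H(Y) = 4.52 - 1.63 = 2.89

2.89 bits


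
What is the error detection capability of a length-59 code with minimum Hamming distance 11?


Detection capability = d_min - 1 = 11 - 1 = 10

10 errors


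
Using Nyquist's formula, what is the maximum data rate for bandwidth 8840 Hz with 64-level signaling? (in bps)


Rate = 2 * B * log2(M) = 2 * 8840 * 6.0 = 106080.0

106080.0 bps


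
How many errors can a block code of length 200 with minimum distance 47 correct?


Correction capability = floor((d-1)/2) = floor((47-1)/2) = 23

23 errors


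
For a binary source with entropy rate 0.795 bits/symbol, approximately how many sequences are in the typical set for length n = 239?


log2|A_typical| = nH = 239 * 0.795 = 190.005, so |A_typical| ~ 2^190.005 = 1.575e+57

1.575e+57


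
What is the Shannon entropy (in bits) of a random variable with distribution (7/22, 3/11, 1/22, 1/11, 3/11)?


H = -sum(p_i * log2(p_i)). Terms: -(7/22)*log2(7/22) = 0.525661; -(3/11)*log2(3/11) = 0.511219; -(1/22)*log2(1/22) = 0.202701; -(1/11)*log2(1/11) = 0.314494; -(3/11)*log2(3/11) = 0.511219. H = 0.525661 + 0.511219 + 0.202701 + 0.314494 + 0.511219 = 2.0653

2.0653 bits


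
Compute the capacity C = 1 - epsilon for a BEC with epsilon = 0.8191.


C = 1 - epsilon = 1 - 0.8191 = 0.1809

0.1809 bits


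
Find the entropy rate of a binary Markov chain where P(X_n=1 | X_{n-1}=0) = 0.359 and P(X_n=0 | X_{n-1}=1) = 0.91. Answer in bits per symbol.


Stationary distribution: pi_0 = p10/(p01+p10) = 0.7171, pi_1 = 0.2829. Entropy rate H' = pi_0*H(p01) + pi_1*H(p10) = 0.7171*0.9418 + 0.2829*0.4365 = 0.7989

0.7989 bits/symbol


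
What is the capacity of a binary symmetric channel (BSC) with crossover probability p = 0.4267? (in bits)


H(p) = -p*log2(p) - (1-p)*log2(1-p) = -0.4267*log2(0.4267) - 0.5733*log2(0.5733) = 0.524289 + 0.460152 = 0.9844. C = 1 - H(p) = 1 - 0.9844 = 0.0156

0.0156 bits


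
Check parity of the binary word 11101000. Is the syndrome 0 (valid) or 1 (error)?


Syndrome = XOR of all bits = 1 XOR 1 XOR 1 XOR 0 XOR 1 XOR 0 XOR 0 XOR 0 = 0

0


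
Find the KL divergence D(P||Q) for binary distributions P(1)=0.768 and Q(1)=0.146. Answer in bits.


KL = p*log2(p/q) + (1-p)*log2((1-p)/(1-q)) = 0.768*log2(0.768/0.146) + 0.232*log2(0.232/0.854) = 1.4033

1.4033 bits


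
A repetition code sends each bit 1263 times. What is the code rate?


Rate = k/n = 1/1263

1/1263


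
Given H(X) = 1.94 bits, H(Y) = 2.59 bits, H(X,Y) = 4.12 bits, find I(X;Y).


I(X;Y) = H(X) + H(Y) - H(X,Y) = 1.94 + 2.59 - 4.12 = 0.41

0.41 bits


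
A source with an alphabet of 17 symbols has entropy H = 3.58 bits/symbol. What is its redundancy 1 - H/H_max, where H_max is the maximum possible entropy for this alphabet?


H_max = log2(K) = log2(17) = 4.0875 bits/symbol. Redundancy = 1 - H/H_max = 1 - 3.58/4.0875 = 1 - 0.8758 = 0.1242

0.1242


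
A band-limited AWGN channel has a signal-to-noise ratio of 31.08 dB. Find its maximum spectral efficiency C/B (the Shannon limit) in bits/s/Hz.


SNR_linear = 10^(31.08/10) = 1282.3306; C/B = log2(1 + SNR_linear) = log2(1 + 1282.3306) = 10.3257

10.3257 bits/s/Hz


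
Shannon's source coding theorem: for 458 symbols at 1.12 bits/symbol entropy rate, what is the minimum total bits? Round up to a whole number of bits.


Minimum bits >= n * H = 458 * 1.12 = 512.96, rounded up to a whole number of bits = 513

513 bits


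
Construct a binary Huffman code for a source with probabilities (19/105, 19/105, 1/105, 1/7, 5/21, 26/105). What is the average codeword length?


Huffman construction (repeatedly merge the two least-probable nodes; each merge adds 1 bit to every symbol beneath it): 1/105 + 1/7 = 16/105; 16/105 + 19/105 = 1/3; 19/105 + 5/21 = 44/105; 26/105 + 1/3 = 61/105; 44/105 + 61/105 = 1. Resulting codeword lengths (in the order the probabilities were given): (3, 2, 4, 4, 2, 2). L_avg = sum(p_i * l_i) = 19/105*3 + 19/105*2 + 1/105*4 + 1/7*4 + 5/21*2 + 26/105*2 = 87/35 = 2.4857

2.4857 bits


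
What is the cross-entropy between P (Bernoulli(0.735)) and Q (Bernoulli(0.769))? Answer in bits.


H(P,Q) = -p*log2(q) - (1-p)*log2(1-q). -0.735*log2(0.769) = 0.278524; -0.265*log2(0.231) = 0.560219. H(P,Q) = 0.278524 + 0.560219 = 0.8387

0.8387 bits


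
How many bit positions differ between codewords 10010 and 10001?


Count differing positions: . . . ^ ^ = 2 differences

2


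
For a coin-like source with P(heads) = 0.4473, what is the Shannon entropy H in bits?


H = -p*log2(p) - (1-p)*log2(1-p). -0.4473*log2(0.4473) = 0.519175; -0.5527*log2(0.5527) = 0.472797. H = 0.519175 + 0.472797 = 0.992

0.992 bits


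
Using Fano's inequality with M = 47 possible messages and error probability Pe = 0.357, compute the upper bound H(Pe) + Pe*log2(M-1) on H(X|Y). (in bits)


H(Pe) = -Pe*log2(Pe) - (1-Pe)*log2(1-Pe) = -0.357*log2(0.357) - 0.643*log2(0.643) = 0.530503 + 0.409661 = 0.9402. Pe*log2(M-1) = 0.357*log2(46) = 1.971912. Bound = H(Pe) + Pe*log2(M-1) = 0.530503 + 0.409661 + 1.971912 = 2.9121

2.9121 bits


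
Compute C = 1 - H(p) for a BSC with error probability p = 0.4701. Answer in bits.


H(p) = -p*log2(p) - (1-p)*log2(1-p) = -0.4701*log2(0.4701) - 0.5299*log2(0.5299) = 0.511920 + 0.485499 = 0.9974. C = 1 - H(p) = 1 - 0.9974 = 0.0026

0.0026 bits


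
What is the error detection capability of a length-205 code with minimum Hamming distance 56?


Detection capability = d_min - 1 = 56 - 1 = 55

55 errors


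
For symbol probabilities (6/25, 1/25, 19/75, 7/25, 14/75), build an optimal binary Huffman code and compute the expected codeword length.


Huffman construction (repeatedly merge the two least-probable nodes; each merge adds 1 bit to every symbol beneath it): 1/25 + 14/75 = 17/75; 17/75 + 6/25 = 7/15; 19/75 + 7/25 = 8/15; 7/15 + 8/15 = 1. Resulting codeword lengths (in the order the probabilities were given): (2, 3, 2, 2, 3). L_avg = sum(p_i * l_i) = 6/25*2 + 1/25*3 + 19/75*2 + 7/25*2 + 14/75*3 = 167/75 = 2.2267

2.2267 bits


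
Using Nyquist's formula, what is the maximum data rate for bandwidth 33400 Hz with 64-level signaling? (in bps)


Rate = 2 * B * log2(M) = 2 * 33400 * 6.0 = 400800.0

400800.0 bps


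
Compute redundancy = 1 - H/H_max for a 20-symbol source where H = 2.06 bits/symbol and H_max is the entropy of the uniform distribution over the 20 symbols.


H_max = log2(K) = log2(20) = 4.3219 bits/symbol. Redundancy = 1 - H/H_max = 1 - 2.06/4.3219 = 1 - 0.4766 = 0.5234

0.5234


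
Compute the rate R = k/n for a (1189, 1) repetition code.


Rate = k/n = 1/1189

1/1189


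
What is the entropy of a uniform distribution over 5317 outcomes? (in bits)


H = log2(n) = log2(5317) = 12.3764

12.3764 bits


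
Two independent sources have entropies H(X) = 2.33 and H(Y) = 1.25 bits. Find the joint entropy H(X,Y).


For independent variables, H(X,Y) = H(X) + H(Y) = 2.33 + 1.25 = 3.58

3.58 bits


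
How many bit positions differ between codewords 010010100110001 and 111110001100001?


Count differing positions: ^ . ^ ^ . . ^ . ^ . ^ . . . . = 6 differences

6


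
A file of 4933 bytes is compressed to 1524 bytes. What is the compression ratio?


Ratio = original / compressed = 4933 / 1524 = 3.2369

3.2369


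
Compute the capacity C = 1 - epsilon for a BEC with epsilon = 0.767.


C = 1 - epsilon = 1 - 0.767 = 0.233

0.233 bits


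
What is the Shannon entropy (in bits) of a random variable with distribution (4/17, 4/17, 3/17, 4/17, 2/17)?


H = -sum(p_i * log2(p_i)). Terms: -(4/17)*log2(4/17) = 0.491168; -(4/17)*log2(4/17) = 0.491168; -(3/17)*log2(3/17) = 0.441618; -(4/17)*log2(4/17) = 0.491168; -(2/17)*log2(2/17) = 0.363231. H = 0.491168 + 0.491168 + 0.441618 + 0.491168 + 0.363231 = 2.2784

2.2784 bits


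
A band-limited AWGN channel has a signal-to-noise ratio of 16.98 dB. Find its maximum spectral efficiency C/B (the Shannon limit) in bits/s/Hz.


SNR_linear = 10^(16.98/10) = 49.8884; C/B = log2(1 + SNR_linear) = log2(1 + 49.8884) = 5.6693

5.6693 bits/s/Hz


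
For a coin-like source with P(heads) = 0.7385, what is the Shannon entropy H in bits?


H = -p*log2(p) - (1-p)*log2(1-p). -0.7385*log2(0.7385) = 0.322968; -0.2615*log2(0.2615) = 0.506033. H = 0.322968 + 0.506033 = 0.829

0.829 bits


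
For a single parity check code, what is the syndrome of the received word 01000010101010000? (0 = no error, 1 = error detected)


Syndrome = XOR of all bits = 0 XOR 1 XOR 0 XOR 0 XOR 0 XOR 0 XOR 1 XOR 0 XOR 1 XOR 0 XOR 1 XOR 0 XOR 1 XOR 0 XOR 0 XOR 0 XOR 0 = 1

1


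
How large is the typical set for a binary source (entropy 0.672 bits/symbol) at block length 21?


log2|A_typical| = nH = 21 * 0.672 = 14.112, so |A_typical| ~ 2^14.112 = 1.771e+04

1.771e+04


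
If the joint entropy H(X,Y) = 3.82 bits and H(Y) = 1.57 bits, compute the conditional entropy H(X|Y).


H(X|Y) = H(X,Y) - H(Y) = 3.82 - 1.57 = 2.25

2.25 bits


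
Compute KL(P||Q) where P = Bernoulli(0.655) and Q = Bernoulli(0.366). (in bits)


KL = p*log2(p/q) + (1-p)*log2((1-p)/(1-q)) = 0.655*log2(0.655/0.366) + 0.345*log2(0.345/0.634) = 0.2471

0.2471 bits


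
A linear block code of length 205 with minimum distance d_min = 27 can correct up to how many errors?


Correction capability = floor((d-1)/2) = floor((27-1)/2) = 13

13 errors


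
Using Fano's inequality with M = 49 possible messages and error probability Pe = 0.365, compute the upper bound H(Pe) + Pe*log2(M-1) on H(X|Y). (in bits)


H(Pe) = -Pe*log2(Pe) - (1-Pe)*log2(1-Pe) = -0.365*log2(0.365) - 0.635*log2(0.635) = 0.530722 + 0.416034 = 0.9468. Pe*log2(M-1) = 0.365*log2(48) = 2.038511. Bound = H(Pe) + Pe*log2(M-1) = 0.530722 + 0.416034 + 2.038511 = 2.9853

2.9853 bits


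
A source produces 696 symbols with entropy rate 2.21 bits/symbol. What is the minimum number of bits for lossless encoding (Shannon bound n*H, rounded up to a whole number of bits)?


Minimum bits >= n * H = 696 * 2.21 = 1538.16, rounded up to a whole number of bits = 1539

1539 bits


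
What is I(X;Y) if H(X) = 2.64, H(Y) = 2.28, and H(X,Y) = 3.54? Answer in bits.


I(X;Y) = H(X) + H(Y) - H(X,Y) = 2.64 + 2.28 - 3.54 = 1.38

1.38 bits


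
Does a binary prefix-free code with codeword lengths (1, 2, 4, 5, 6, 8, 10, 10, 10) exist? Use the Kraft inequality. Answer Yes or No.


Kraft sum = sum(2^(-l_i)) = 0.8662, need <= 1. Result: satisfied (a binary prefix-free code with these lengths exists)

Yes


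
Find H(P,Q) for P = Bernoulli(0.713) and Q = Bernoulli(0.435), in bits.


H(P,Q) = -p*log2(q) - (1-p)*log2(1-q). -0.713*log2(0.435) = 0.856251; -0.287*log2(0.565) = 0.236395. H(P,Q) = 0.856251 + 0.236395 = 1.0926

1.0926 bits


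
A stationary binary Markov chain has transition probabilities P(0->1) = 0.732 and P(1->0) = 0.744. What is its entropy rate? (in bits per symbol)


Stationary distribution: pi_0 = p10/(p01+p10) = 0.5041, pi_1 = 0.4959. Entropy rate H' = pi_0*H(p01) + pi_1*H(p10) = 0.5041*0.8386 + 0.4959*0.8207 = 0.8297

0.8297 bits/symbol


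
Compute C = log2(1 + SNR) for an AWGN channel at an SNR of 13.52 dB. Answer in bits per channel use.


SNR_linear = 10^(13.52/10) = 22.4905; C = log2(1 + SNR_linear) = log2(1 + 22.4905) = 4.554

4.554 bits/channel use


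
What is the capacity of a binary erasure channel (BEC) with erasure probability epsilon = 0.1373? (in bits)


C = 1 - epsilon = 1 - 0.1373 = 0.8627

0.8627 bits


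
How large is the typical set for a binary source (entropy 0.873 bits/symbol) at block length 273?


log2|A_typical| = nH = 273 * 0.873 = 238.329, so |A_typical| ~ 2^238.329 = 5.549e+71

5.549e+71


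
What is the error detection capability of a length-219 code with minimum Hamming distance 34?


Detection capability = d_min - 1 = 34 - 1 = 33

33 errors


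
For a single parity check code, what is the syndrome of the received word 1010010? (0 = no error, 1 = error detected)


Syndrome = XOR of all bits = 1 XOR 0 XOR 1 XOR 0 XOR 0 XOR 1 XOR 0 = 1

1


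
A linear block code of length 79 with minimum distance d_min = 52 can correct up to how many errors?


Correction capability = floor((d-1)/2) = floor((52-1)/2) = 25

25 errors


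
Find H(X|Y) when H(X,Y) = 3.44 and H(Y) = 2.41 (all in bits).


H(X|Y) = H(X,Y) - H(Y) = 3.44 - 2.41 = 1.03

1.03 bits


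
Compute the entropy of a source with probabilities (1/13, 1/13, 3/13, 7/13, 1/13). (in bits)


H = -sum(p_i * log2(p_i)). Terms: -(1/13)*log2(1/13) = 0.284649; -(1/13)*log2(1/13) = 0.284649; -(3/13)*log2(3/13) = 0.488187; -(7/13)*log2(7/13) = 0.480892; -(1/13)*log2(1/13) = 0.284649. H = 0.284649 + 0.284649 + 0.488187 + 0.480892 + 0.284649 = 1.823

1.823 bits


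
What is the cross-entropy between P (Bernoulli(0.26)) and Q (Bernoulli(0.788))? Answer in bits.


H(P,Q) = -p*log2(q) - (1-p)*log2(1-q). -0.26*log2(0.788) = 0.089370; -0.74*log2(0.212) = 1.656019. H(P,Q) = 0.089370 + 1.656019 = 1.7454

1.7454 bits


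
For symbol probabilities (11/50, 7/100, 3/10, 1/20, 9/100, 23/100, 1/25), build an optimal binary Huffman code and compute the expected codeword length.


Huffman construction (repeatedly merge the two least-probable nodes; each merge adds 1 bit to every symbol beneath it): 1/25 + 1/20 = 9/100; 7/100 + 9/100 = 4/25; 9/100 + 4/25 = 1/4; 11/50 + 23/100 = 9/20; 1/4 + 3/10 = 11/20; 9/20 + 11/20 = 1. Resulting codeword lengths (in the order the probabilities were given): (2, 4, 2, 4, 4, 2, 4). L_avg = sum(p_i * l_i) = 11/50*2 + 7/100*4 + 3/10*2 + 1/20*4 + 9/100*4 + 23/100*2 + 1/25*4 = 5/2 = 2.5

2.5 bits


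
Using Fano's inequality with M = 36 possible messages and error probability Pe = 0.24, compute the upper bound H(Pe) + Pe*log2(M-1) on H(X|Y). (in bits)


H(Pe) = -Pe*log2(Pe) - (1-Pe)*log2(1-Pe) = -0.24*log2(0.24) - 0.76*log2(0.76) = 0.494134 + 0.300906 = 0.795. Pe*log2(M-1) = 0.24*log2(35) = 1.231028. Bound = H(Pe) + Pe*log2(M-1) = 0.494134 + 0.300906 + 1.231028 = 2.0261

2.0261 bits


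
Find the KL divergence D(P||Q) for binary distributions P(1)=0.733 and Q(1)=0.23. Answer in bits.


KL = p*log2(p/q) + (1-p)*log2((1-p)/(1-q)) = 0.733*log2(0.733/0.23) + 0.267*log2(0.267/0.77) = 0.8177

0.8177 bits


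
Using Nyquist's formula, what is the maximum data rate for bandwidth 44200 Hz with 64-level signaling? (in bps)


Rate = 2 * B * log2(M) = 2 * 44200 * 6.0 = 530400.0

530400.0 bps


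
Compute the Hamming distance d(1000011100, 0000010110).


Count differing positions: ^ . . . . . ^ . ^ . = 3 differences

3


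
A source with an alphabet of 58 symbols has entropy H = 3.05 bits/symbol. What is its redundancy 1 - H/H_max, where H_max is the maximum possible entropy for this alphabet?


H_max = log2(K) = log2(58) = 5.858 bits/symbol. Redundancy = 1 - H/H_max = 1 - 3.05/5.858 = 1 - 0.5207 = 0.4793

0.4793


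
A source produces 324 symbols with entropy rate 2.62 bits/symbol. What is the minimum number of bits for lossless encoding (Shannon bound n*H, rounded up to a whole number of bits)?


Minimum bits >= n * H = 324 * 2.62 = 848.88, rounded up to a whole number of bits = 849

849 bits


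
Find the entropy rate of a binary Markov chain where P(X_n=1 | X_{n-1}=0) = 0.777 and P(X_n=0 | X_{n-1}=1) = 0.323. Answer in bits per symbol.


Stationary distribution: pi_0 = p10/(p01+p10) = 0.2936, pi_1 = 0.7064. Entropy rate H' = pi_0*H(p01) + pi_1*H(p10) = 0.2936*0.7656 + 0.7064*0.9076 = 0.8659

0.8659 bits/symbol


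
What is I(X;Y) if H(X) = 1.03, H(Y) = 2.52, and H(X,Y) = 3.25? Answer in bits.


I(X;Y) = H(X) + H(Y) - H(X,Y) = 1.03 + 2.52 - 3.25 = 0.3

0.3 bits


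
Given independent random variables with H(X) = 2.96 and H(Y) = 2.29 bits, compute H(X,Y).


For independent variables, H(X,Y) = H(X) + H(Y) = 2.96 + 2.29 = 5.25

5.25 bits


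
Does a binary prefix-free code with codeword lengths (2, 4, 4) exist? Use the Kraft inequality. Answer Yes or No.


Kraft sum = sum(2^(-l_i)) = 0.375, need <= 1. Result: satisfied (a binary prefix-free code with these lengths exists)

Yes


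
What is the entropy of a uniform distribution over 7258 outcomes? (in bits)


H = log2(n) = log2(7258) = 12.8254

12.8254 bits


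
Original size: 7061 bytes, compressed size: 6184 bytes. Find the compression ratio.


Ratio = original / compressed = 7061 / 6184 = 1.1418

1.1418


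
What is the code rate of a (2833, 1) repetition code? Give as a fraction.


Rate = k/n = 1/2833

1/2833


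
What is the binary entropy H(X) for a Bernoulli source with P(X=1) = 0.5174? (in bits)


H = -p*log2(p) - (1-p)*log2(1-p). -0.5174*log2(0.5174) = 0.491865; -0.4826*log2(0.4826) = 0.507261. H = 0.491865 + 0.507261 = 0.9991

0.9991 bits


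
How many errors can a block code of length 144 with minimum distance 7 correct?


Correction capability = floor((d-1)/2) = floor((7-1)/2) = 3

3 errors


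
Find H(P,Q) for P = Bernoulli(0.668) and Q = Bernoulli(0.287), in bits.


H(P,Q) = -p*log2(q) - (1-p)*log2(1-q). -0.668*log2(0.287) = 1.202986; -0.332*log2(0.713) = 0.162025. H(P,Q) = 1.202986 + 0.162025 = 1.365

1.365 bits


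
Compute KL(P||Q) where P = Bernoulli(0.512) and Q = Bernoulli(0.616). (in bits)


KL = p*log2(p/q) + (1-p)*log2((1-p)/(1-q)) = 0.512*log2(0.512/0.616) + 0.488*log2(0.488/0.384) = 0.0321

0.0321 bits


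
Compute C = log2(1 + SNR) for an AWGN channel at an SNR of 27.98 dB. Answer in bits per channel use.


SNR_linear = 10^(27.98/10) = 628.0584; C = log2(1 + SNR_linear) = log2(1 + 628.0584) = 9.2971

9.2971 bits/channel use


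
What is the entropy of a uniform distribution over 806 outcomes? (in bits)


H = log2(n) = log2(806) = 9.6546

9.6546 bits


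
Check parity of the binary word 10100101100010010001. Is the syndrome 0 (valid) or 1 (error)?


Syndrome = XOR of all bits = 1 XOR 0 XOR 1 XOR 0 XOR 0 XOR 1 XOR 0 XOR 1 XOR 1 XOR 0 XOR 0 XOR 0 XOR 1 XOR 0 XOR 0 XOR 1 XOR 0 XOR 0 XOR 0 XOR 1 = 0

0


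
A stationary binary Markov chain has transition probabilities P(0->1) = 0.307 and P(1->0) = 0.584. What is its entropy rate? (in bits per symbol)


Stationary distribution: pi_0 = p10/(p01+p10) = 0.6554, pi_1 = 0.3446. Entropy rate H' = pi_0*H(p01) + pi_1*H(p10) = 0.6554*0.8897 + 0.3446*0.9795 = 0.9206

0.9206 bits/symbol


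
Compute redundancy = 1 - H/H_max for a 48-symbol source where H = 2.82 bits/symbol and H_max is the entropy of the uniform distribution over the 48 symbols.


H_max = log2(K) = log2(48) = 5.585 bits/symbol. Redundancy = 1 - H/H_max = 1 - 2.82/5.585 = 1 - 0.5049 = 0.4951

0.4951


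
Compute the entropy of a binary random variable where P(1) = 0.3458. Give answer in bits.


H = -p*log2(p) - (1-p)*log2(1-p). -0.3458*log2(0.3458) = 0.529762; -0.6542*log2(0.6542) = 0.400499. H = 0.529762 + 0.400499 = 0.9303

0.9303 bits


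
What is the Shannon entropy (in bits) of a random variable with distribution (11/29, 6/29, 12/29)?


H = -sum(p_i * log2(p_i)). Terms: -(11/29)*log2(11/29) = 0.530484; -(6/29)*log2(6/29) = 0.470280; -(12/29)*log2(12/29) = 0.526766. H = 0.530484 + 0.470280 + 0.526766 = 1.5275

1.5275 bits


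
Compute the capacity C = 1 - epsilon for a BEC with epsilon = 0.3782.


C = 1 - epsilon = 1 - 0.3782 = 0.6218

0.6218 bits


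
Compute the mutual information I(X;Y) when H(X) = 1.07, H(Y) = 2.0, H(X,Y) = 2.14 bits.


I(X;Y) = H(X) + H(Y) - H(X,Y) = 1.07 + 2.0 - 2.14 = 0.93

0.93 bits


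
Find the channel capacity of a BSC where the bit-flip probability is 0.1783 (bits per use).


H(p) = -p*log2(p) - (1-p)*log2(1-p) = -0.1783*log2(0.1783) - 0.8217*log2(0.8217) = 0.443543 + 0.232801 = 0.6763. C = 1 - H(p) = 1 - 0.6763 = 0.3237

0.3237 bits


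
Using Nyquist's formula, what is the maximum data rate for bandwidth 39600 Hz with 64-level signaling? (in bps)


Rate = 2 * B * log2(M) = 2 * 39600 * 6.0 = 475200.0

475200.0 bps


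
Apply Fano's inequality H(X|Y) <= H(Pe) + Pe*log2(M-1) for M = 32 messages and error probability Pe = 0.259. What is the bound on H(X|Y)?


H(Pe) = -Pe*log2(Pe) - (1-Pe)*log2(1-Pe) = -0.259*log2(0.259) - 0.741*log2(0.741) = 0.504785 + 0.320449 = 0.8252. Pe*log2(M-1) = 0.259*log2(31) = 1.283137. Bound = H(Pe) + Pe*log2(M-1) = 0.504785 + 0.320449 + 1.283137 = 2.1084

2.1084 bits
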